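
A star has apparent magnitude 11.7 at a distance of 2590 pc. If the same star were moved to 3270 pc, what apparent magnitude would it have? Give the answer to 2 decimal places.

m ≈ 12.21

Flux ∝ 1/d², so Δm = 5 log₁₀(d₂/d₁) = 5 log₁₀(3270/2590) = 0.506
m₂ = m₁ + Δm = 11.7 + (0.506) = 12.206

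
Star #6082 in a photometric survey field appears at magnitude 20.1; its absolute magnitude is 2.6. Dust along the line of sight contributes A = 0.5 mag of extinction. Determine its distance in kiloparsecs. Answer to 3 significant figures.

m − M = 5 log₁₀(d/10 pc) + A  ⇒  20.1 − (2.6) − 0.5 = 5 log₁₀(d/10)
17.000 = 5 log₁₀(d/10)
log₁₀ d = (m − M − A)/5 + 1 = 4.4000
d = 10^4.4000 = 25120 pc
= 25.12 kpc

d ≈ 25.1 kpc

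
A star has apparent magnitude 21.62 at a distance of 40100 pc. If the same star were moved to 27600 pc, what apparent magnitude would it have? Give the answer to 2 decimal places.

m ≈ 20.81

Flux ∝ 1/d², so Δm = 5 log₁₀(d₂/d₁) = 5 log₁₀(27600/40100) = -0.811
m₂ = m₁ + Δm = 21.62 + (-0.811) = 20.809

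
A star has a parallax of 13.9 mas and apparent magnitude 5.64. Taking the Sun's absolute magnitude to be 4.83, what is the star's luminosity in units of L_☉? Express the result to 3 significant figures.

L/L_☉ ≈ 24.5

d = 1/p = 1000/13.9 mas = 71.94 pc
M = m − 5 log₁₀ d + 5 = 5.64 − 5·1.8570 + 5 = 1.355
M − M_☉ = 1.355 − 4.83 = -3.475
L/L_☉ = 10^(−0.4 × -3.475) = 24.55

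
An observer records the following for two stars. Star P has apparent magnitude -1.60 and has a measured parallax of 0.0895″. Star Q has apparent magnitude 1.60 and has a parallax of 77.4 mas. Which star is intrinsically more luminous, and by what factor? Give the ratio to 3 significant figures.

Star P is more luminous, by a factor of 14.3.

Star P: d = 1/p = 1/0.0895″ = 11.17 pc
Star P: M = m − 5 log₁₀ d + 5 = -1.60 − 5·1.0482 + 5 = -1.841
Star Q: p = 77.4 mas = 0.0774″ → d = 1/p = 12.92 pc
Star Q: M = m − 5 log₁₀ d + 5 = 1.60 − 5·1.1113 + 5 = 1.044
ΔM = M_P − M_Q = -1.841 − (1.044) = -2.885; smaller M is more luminous → Star P.
L ratio = 10^(0.4 |ΔM|) = 10^1.154 = 14.25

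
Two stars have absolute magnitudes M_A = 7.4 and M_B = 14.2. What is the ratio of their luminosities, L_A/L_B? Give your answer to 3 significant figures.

L_A/L_B ≈ 525

ΔM = M_A − M_B = -6.8
L_A/L_B = 10^(−0.4 ΔM) = 10^2.720 = 524.8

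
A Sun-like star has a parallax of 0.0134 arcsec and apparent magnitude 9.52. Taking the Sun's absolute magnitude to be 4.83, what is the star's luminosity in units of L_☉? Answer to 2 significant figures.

d = 1/p = 1/0.0134″ = 74.63 pc
M = m − 5 log₁₀ d + 5 = 9.52 − 5·1.8729 + 5 = 5.156
M − M_☉ = 5.156 − 4.83 = 0.326
L/L_☉ = 10^(−0.4 × 0.326) = 0.7410

L/L_☉ ≈ 0.74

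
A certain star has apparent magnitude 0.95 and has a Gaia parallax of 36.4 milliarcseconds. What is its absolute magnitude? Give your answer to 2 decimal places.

M ≈ -1.24

p = 36.4 mas = 0.0364″ → d = 1/p = 27.47 pc
5 log₁₀(d/10 pc) = 5 log₁₀(27.47) − 5 = 2.194
M = m − 5 log₁₀(d/10) = 0.95 − 2.194 = -1.244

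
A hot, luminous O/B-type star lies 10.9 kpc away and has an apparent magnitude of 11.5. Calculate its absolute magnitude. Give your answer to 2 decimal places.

d = 10.9 kpc = 10900 pc
5 log₁₀(d/10 pc) = 5 log₁₀(10900) − 5 = 15.187
M = m − 5 log₁₀(d/10) = 11.5 − 15.187 = -3.687

M ≈ -3.69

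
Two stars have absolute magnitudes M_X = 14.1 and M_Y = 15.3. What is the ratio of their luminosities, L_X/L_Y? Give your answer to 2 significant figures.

L_X/L_Y ≈ 3.0

ΔM = M_X − M_Y = -1.2
L_X/L_Y = 10^(−0.4 ΔM) = 10^0.480 = 3.020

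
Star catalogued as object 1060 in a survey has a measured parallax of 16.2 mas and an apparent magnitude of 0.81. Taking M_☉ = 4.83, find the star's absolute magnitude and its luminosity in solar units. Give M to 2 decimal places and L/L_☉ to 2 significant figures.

M ≈ -3.14; L/L_☉ ≈ 1500

d = 1/p = 1000/16.2 mas = 61.73 pc
M = m − 5 log₁₀ d + 5 = 0.81 − 5·1.7905 + 5 = -3.142
M − M_☉ = -3.142 − 4.83 = -7.972
L/L_☉ = 10^(−0.4 × -7.972) = 1545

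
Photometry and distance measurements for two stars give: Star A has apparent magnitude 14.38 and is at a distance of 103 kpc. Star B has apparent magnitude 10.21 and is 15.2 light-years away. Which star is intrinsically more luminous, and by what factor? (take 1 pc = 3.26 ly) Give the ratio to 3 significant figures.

Star A: d = 103 kpc = 103000 pc
Star A: M = m − 5 log₁₀ d + 5 = 14.38 − 5·5.0128 + 5 = -5.684
Star B: d = 15.2 ly / 3.26 = 4.663 pc
Star B: M = m − 5 log₁₀ d + 5 = 10.21 − 5·0.6686 + 5 = 11.867
ΔM = M_A − M_B = -5.684 − (11.867) = -17.551; smaller M is more luminous → Star A.
L ratio = 10^(0.4 |ΔM|) = 10^7.020 = 1.048×10^7

Star A is more luminous, by a factor of 1.05×10^7.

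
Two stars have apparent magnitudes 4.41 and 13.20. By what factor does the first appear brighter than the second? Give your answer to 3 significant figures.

3280

Magnitude difference = -8.79
Flux ratio = 10^(−0.4 Δm) = 10^(−0.4 × -8.79) = 10^3.516 = 3281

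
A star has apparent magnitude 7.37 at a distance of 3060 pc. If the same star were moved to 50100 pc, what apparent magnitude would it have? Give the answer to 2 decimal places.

m ≈ 13.44

Flux ∝ 1/d², so Δm = 5 log₁₀(d₂/d₁) = 5 log₁₀(50100/3060) = 6.071
m₂ = m₁ + Δm = 7.37 + (6.071) = 13.441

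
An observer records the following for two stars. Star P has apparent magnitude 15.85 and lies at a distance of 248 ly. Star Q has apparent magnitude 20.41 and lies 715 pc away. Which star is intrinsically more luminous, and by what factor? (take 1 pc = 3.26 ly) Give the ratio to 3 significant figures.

Star Q is more luminous, by a factor of 1.32.

Star P: d = 248 ly / 3.26 = 76.07 pc
Star P: M = m − 5 log₁₀ d + 5 = 15.85 − 5·1.8812 + 5 = 11.444
Star Q: M = m − 5 log₁₀ d + 5 = 20.41 − 5·2.8543 + 5 = 11.138
ΔM = M_P − M_Q = 11.444 − (11.138) = 0.305; smaller M is more luminous → Star Q.
L ratio = 10^(0.4 |ΔM|) = 10^0.122 = 1.325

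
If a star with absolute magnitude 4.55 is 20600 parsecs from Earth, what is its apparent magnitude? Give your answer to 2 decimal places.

m ≈ 21.12

m = M + 5 log₁₀ d − 5 = 4.55 + 5·4.3139 − 5 = 21.119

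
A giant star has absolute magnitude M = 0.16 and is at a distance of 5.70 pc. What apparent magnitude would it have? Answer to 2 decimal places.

m ≈ -1.06

m = M + 5 log₁₀ d − 5 = 0.16 + 5·0.7559 − 5 = -1.061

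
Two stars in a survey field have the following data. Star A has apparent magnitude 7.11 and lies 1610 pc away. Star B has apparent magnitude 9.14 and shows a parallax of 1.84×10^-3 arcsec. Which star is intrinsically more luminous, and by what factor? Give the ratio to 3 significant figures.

Star A is more luminous, by a factor of 56.9.

Star A: M = m − 5 log₁₀ d + 5 = 7.11 − 5·3.2068 + 5 = -3.924
Star B: d = 1/p = 1/1.84×10^-3″ = 543.5 pc
Star B: M = m − 5 log₁₀ d + 5 = 9.14 − 5·2.7352 + 5 = 0.464
ΔM = M_A − M_B = -3.924 − (0.464) = -4.388; smaller M is more luminous → Star A.
L ratio = 10^(0.4 |ΔM|) = 10^1.755 = 56.92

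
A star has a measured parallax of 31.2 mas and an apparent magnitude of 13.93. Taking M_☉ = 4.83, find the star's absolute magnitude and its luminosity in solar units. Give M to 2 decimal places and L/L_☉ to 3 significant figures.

M ≈ 11.40; L/L_☉ ≈ 2.35×10^-3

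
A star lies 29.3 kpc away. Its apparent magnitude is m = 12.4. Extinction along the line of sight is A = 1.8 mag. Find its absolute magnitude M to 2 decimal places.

M ≈ -6.73

d = 29.3 kpc = 29300 pc
5 log₁₀(d/10 pc) = 5 log₁₀(29300) − 5 = 17.334
M = m − 5 log₁₀(d/10) − A = 12.4 − 17.334 − 1.8 = -6.734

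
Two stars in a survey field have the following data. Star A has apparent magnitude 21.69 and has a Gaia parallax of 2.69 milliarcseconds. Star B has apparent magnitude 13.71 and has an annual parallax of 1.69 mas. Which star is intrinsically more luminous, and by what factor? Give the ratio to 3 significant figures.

Star A: p = 2.69 mas = 2.69×10^-3″ → d = 1/p = 371.7 pc
Star A: M = m − 5 log₁₀ d + 5 = 21.69 − 5·2.5702 + 5 = 13.839
Star B: p = 1.69 mas = 1.69×10^-3″ → d = 1/p = 591.7 pc
Star B: M = m − 5 log₁₀ d + 5 = 13.71 − 5·2.7721 + 5 = 4.849
ΔM = M_A − M_B = 13.839 − (4.849) = 8.989; smaller M is more luminous → Star B.
L ratio = 10^(0.4 |ΔM|) = 10^3.596 = 3942

Star B is more luminous, by a factor of 3940.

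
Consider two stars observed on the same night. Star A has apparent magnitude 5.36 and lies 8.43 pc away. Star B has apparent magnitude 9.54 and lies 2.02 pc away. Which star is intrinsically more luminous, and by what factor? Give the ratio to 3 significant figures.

Star A: M = m − 5 log₁₀ d + 5 = 5.36 − 5·0.9258 + 5 = 5.731
Star B: M = m − 5 log₁₀ d + 5 = 9.54 − 5·0.3054 + 5 = 13.013
ΔM = M_A − M_B = 5.731 − (13.013) = -7.282; smaller M is more luminous → Star A.
L ratio = 10^(0.4 |ΔM|) = 10^2.913 = 818.4

Star A is more luminous, by a factor of 818.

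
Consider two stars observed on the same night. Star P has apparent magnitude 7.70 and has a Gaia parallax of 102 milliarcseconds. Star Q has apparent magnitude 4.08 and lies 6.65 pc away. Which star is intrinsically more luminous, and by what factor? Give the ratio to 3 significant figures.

Star Q is more luminous, by a factor of 12.9.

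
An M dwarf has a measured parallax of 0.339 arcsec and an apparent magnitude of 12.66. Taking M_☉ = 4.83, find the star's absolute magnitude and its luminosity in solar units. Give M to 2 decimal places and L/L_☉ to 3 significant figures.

d = 1/p = 1/0.339″ = 2.950 pc
M = m − 5 log₁₀ d + 5 = 12.66 − 5·0.4698 + 5 = 15.311
M − M_☉ = 15.311 − 4.83 = 10.481
L/L_☉ = 10^(−0.4 × 10.481) = 6.421×10^-5

M ≈ 15.31; L/L_☉ ≈ 6.42×10^-5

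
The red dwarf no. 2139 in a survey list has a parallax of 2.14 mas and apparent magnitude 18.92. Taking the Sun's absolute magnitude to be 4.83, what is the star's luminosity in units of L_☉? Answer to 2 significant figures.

d = 1/p = 1000/2.14 mas = 467.3 pc
M = m − 5 log₁₀ d + 5 = 18.92 − 5·2.6696 + 5 = 10.572
M − M_☉ = 10.572 − 4.83 = 5.742
L/L_☉ = 10^(−0.4 × 5.742) = 5.049×10^-3

L/L_☉ ≈ 5.0×10^-3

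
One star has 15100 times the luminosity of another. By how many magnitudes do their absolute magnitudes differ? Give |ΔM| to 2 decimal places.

|ΔM| ≈ 10.45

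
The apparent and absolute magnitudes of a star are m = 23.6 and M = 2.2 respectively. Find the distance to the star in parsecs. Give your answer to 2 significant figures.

Distance modulus: m − M = 23.6 − (2.2) = 21.400
m − M = 5 log₁₀ d − 5
log₁₀ d = (m − M)/5 + 1 = 5.2800
d = 10^5.2800 = 190500 pc

d ≈ 190000 pc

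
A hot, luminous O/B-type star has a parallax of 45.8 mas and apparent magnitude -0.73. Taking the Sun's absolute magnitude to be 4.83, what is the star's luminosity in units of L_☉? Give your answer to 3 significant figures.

d = 1/p = 1000/45.8 mas = 21.83 pc
M = m − 5 log₁₀ d + 5 = -0.73 − 5·1.3391 + 5 = -2.426
M − M_☉ = -2.426 − 4.83 = -7.256
L/L_☉ = 10^(−0.4 × -7.256) = 798.5

L/L_☉ ≈ 798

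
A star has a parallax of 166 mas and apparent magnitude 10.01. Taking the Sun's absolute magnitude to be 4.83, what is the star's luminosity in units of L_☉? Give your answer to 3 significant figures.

L/L_☉ ≈ 3.07×10^-3

d = 1/p = 1000/166 mas = 6.024 pc
M = m − 5 log₁₀ d + 5 = 10.01 − 5·0.7799 + 5 = 11.111
M − M_☉ = 11.111 − 4.83 = 6.281
L/L_☉ = 10^(−0.4 × 6.281) = 3.075×10^-3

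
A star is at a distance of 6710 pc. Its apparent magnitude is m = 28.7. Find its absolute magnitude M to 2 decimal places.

5 log₁₀(d/10 pc) = 5 log₁₀(6710) − 5 = 14.134
M = m − 5 log₁₀(d/10) = 28.7 − 14.134 = 14.566

M ≈ 14.57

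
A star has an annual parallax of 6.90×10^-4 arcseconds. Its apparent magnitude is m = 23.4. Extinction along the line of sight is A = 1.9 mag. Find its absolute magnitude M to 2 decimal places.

d = 1/p = 1/6.90×10^-4″ = 1449 pc
5 log₁₀(d/10 pc) = 5 log₁₀(1449) − 5 = 10.806
M = m − 5 log₁₀(d/10) − A = 23.4 − 10.806 − 1.9 = 10.694

M ≈ 10.69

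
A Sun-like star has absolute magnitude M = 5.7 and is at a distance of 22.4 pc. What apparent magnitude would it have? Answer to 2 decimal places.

m = M + 5 log₁₀ d − 5 = 5.7 + 5·1.3502 − 5 = 7.451

m ≈ 7.45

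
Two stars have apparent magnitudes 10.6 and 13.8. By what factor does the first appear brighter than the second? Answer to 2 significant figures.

19

Δm = 10.6 − (13.8) = -3.2
Flux ratio = 10^(−0.4 Δm) = 10^(−0.4 × -3.2) = 10^1.280 = 19.05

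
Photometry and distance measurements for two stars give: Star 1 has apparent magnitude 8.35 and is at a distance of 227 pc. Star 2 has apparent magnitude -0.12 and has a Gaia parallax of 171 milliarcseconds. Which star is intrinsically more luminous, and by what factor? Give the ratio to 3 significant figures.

Star 2 is more luminous, by a factor of 1.62.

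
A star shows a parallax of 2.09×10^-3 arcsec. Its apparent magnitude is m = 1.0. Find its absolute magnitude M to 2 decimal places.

d = 1/p = 1/2.09×10^-3″ = 478.5 pc
5 log₁₀(d/10 pc) = 5 log₁₀(478.5) − 5 = 8.399
M = m − 5 log₁₀(d/10) = 1.0 − 8.399 = -7.399

M ≈ -7.40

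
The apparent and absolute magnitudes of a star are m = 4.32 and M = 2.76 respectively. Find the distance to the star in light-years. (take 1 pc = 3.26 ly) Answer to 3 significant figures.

d ≈ 66.9 ly

μ = m − M = 1.560
m − M = 5 log₁₀ d − 5
log₁₀ d = (m − M)/5 + 1 = 1.3120
d = 10^1.3120 = 20.51 pc
= 66.87 ly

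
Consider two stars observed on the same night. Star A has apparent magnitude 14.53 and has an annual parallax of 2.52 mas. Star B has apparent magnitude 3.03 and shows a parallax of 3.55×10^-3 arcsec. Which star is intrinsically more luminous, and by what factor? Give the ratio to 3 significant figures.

Star B is more luminous, by a factor of 20100.

Star A: p = 2.52 mas = 2.52×10^-3″ → d = 1/p = 396.8 pc
Star A: M = m − 5 log₁₀ d + 5 = 14.53 − 5·2.5986 + 5 = 6.537
Star B: d = 1/p = 1/3.55×10^-3″ = 281.7 pc
Star B: M = m − 5 log₁₀ d + 5 = 3.03 − 5·2.4498 + 5 = -4.219
ΔM = M_A − M_B = 6.537 − (-4.219) = 10.756; smaller M is more luminous → Star B.
L ratio = 10^(0.4 |ΔM|) = 10^4.302 = 20060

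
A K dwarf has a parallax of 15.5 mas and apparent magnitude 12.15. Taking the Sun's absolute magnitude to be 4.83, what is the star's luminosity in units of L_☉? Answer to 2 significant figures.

L/L_☉ ≈ 0.049

d = 1/p = 1000/15.5 mas = 64.52 pc
M = m − 5 log₁₀ d + 5 = 12.15 − 5·1.8097 + 5 = 8.102
M − M_☉ = 8.102 − 4.83 = 3.272
L/L_☉ = 10^(−0.4 × 3.272) = 0.04913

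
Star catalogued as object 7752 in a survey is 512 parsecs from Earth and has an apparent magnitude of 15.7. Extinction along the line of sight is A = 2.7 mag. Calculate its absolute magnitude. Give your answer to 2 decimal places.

5 log₁₀(d/10 pc) = 5 log₁₀(512.0) − 5 = 8.546
M = m − 5 log₁₀(d/10) − A = 15.7 − 8.546 − 2.7 = 4.454

M ≈ 4.45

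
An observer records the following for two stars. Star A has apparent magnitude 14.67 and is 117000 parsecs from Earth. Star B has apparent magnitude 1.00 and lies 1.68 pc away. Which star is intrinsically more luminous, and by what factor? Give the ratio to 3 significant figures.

Star A: M = m − 5 log₁₀ d + 5 = 14.67 − 5·5.0682 + 5 = -5.671
Star B: M = m − 5 log₁₀ d + 5 = 1.00 − 5·0.2253 + 5 = 4.873
ΔM = M_A − M_B = -5.671 − (4.873) = -10.544; smaller M is more luminous → Star A.
L ratio = 10^(0.4 |ΔM|) = 10^4.218 = 16510

Star A is more luminous, by a factor of 16500.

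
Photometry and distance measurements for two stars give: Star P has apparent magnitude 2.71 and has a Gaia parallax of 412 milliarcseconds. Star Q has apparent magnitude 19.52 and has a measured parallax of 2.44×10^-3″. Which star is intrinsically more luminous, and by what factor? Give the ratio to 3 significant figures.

Star P: p = 412 mas = 0.412″ → d = 1/p = 2.427 pc
Star P: M = m − 5 log₁₀ d + 5 = 2.71 − 5·0.3851 + 5 = 5.784
Star Q: d = 1/p = 1/2.44×10^-3″ = 409.8 pc
Star Q: M = m − 5 log₁₀ d + 5 = 19.52 − 5·2.6126 + 5 = 11.457
ΔM = M_P − M_Q = 5.784 − (11.457) = -5.672; smaller M is more luminous → Star P.
L ratio = 10^(0.4 |ΔM|) = 10^2.269 = 185.8

Star P is more luminous, by a factor of 186.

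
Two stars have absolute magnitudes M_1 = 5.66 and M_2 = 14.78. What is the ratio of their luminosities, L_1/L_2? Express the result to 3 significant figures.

L_1/L_2 ≈ 4450

ΔM = M_1 − M_2 = -9.12
L_1/L_2 = 10^(−0.4 ΔM) = 10^3.648 = 4446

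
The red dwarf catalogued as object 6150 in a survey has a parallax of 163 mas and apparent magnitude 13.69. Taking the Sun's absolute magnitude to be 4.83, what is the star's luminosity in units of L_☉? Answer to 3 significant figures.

L/L_☉ ≈ 1.08×10^-4

d = 1/p = 1000/163 mas = 6.135 pc
M = m − 5 log₁₀ d + 5 = 13.69 − 5·0.7878 + 5 = 14.751
M − M_☉ = 14.751 − 4.83 = 9.921
L/L_☉ = 10^(−0.4 × 9.921) = 1.076×10^-4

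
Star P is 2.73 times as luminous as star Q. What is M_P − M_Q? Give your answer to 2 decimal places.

M_P − M_Q ≈ -1.09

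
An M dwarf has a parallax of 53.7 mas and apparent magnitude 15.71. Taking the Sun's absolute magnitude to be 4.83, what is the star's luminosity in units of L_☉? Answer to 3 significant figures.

d = 1/p = 1000/53.7 mas = 18.62 pc
M = m − 5 log₁₀ d + 5 = 15.71 − 5·1.2700 + 5 = 14.360
M − M_☉ = 14.360 − 4.83 = 9.530
L/L_☉ = 10^(−0.4 × 9.530) = 1.542×10^-4

L/L_☉ ≈ 1.54×10^-4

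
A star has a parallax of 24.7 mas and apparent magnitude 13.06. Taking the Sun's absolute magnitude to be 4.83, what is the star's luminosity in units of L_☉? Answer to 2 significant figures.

d = 1/p = 1000/24.7 mas = 40.49 pc
M = m − 5 log₁₀ d + 5 = 13.06 − 5·1.6073 + 5 = 10.023
M − M_☉ = 10.023 − 4.83 = 5.193
L/L_☉ = 10^(−0.4 × 5.193) = 8.368×10^-3

L/L_☉ ≈ 8.4×10^-3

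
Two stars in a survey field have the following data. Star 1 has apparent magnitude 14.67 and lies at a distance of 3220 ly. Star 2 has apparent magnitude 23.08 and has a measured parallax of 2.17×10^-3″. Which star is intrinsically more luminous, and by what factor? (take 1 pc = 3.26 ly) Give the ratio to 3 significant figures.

Star 1 is more luminous, by a factor of 10600.

Star 1: d = 3220 ly / 3.26 = 987.7 pc
Star 1: M = m − 5 log₁₀ d + 5 = 14.67 − 5·2.9946 + 5 = 4.697
Star 2: d = 1/p = 1/2.17×10^-3″ = 460.8 pc
Star 2: M = m − 5 log₁₀ d + 5 = 23.08 − 5·2.6635 + 5 = 14.762
ΔM = M_1 − M_2 = 4.697 − (14.762) = -10.065; smaller M is more luminous → Star 1.
L ratio = 10^(0.4 |ΔM|) = 10^4.026 = 10620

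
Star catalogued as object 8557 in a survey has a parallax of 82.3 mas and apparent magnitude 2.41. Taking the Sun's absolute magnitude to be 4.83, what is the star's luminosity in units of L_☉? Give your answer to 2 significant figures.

L/L_☉ ≈ 14

d = 1/p = 1000/82.3 mas = 12.15 pc
M = m − 5 log₁₀ d + 5 = 2.41 − 5·1.0846 + 5 = 1.987
M − M_☉ = 1.987 − 4.83 = -2.843
L/L_☉ = 10^(−0.4 × -2.843) = 13.72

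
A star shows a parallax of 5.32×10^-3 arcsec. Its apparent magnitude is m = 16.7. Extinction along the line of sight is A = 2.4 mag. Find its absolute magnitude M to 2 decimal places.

M ≈ 7.93

d = 1/p = 1/5.32×10^-3″ = 188.0 pc
5 log₁₀(d/10 pc) = 5 log₁₀(188.0) − 5 = 6.370
M = m − 5 log₁₀(d/10) − A = 16.7 − 6.370 − 2.4 = 7.930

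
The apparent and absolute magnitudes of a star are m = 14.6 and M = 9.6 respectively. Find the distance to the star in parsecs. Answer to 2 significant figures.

Distance modulus: m − M = 14.6 − (9.6) = 5.000
m − M = 5 log₁₀ d − 5
log₁₀ d = (m − M)/5 + 1 = 2.0000
d = 10^2.0000 = 100.0 pc

d ≈ 100 pc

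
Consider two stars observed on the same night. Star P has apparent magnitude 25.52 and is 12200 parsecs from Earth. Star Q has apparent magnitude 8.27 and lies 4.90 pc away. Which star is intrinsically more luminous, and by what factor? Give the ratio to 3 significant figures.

Star Q is more luminous, by a factor of 1.28.

Star P: M = m − 5 log₁₀ d + 5 = 25.52 − 5·4.0864 + 5 = 10.088
Star Q: M = m − 5 log₁₀ d + 5 = 8.27 − 5·0.6902 + 5 = 9.819
ΔM = M_P − M_Q = 10.088 − (9.819) = 0.269; smaller M is more luminous → Star Q.
L ratio = 10^(0.4 |ΔM|) = 10^0.108 = 1.281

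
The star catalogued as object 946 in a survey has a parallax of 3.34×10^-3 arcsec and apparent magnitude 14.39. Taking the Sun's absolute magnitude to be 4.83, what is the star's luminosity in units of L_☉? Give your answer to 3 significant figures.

L/L_☉ ≈ 0.134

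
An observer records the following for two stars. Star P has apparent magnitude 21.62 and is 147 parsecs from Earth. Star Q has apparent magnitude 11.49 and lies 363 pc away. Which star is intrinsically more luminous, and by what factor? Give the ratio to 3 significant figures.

Star Q is more luminous, by a factor of 68700.

Star P: M = m − 5 log₁₀ d + 5 = 21.62 − 5·2.1673 + 5 = 15.783
Star Q: M = m − 5 log₁₀ d + 5 = 11.49 − 5·2.5599 + 5 = 3.690
ΔM = M_P − M_Q = 15.783 − (3.690) = 12.093; smaller M is more luminous → Star Q.
L ratio = 10^(0.4 |ΔM|) = 10^4.837 = 68740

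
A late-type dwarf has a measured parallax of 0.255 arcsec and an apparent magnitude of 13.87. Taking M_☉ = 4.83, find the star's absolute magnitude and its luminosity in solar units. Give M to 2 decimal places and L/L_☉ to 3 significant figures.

M ≈ 15.90; L/L_☉ ≈ 3.72×10^-5

d = 1/p = 1/0.255″ = 3.922 pc
M = m − 5 log₁₀ d + 5 = 13.87 − 5·0.5935 + 5 = 15.903
M − M_☉ = 15.903 − 4.83 = 11.073
L/L_☉ = 10^(−0.4 × 11.073) = 3.723×10^-5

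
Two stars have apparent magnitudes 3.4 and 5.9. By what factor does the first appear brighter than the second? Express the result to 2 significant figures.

10

Δm = 3.4 − (5.9) = -2.5
Flux ratio = 10^(−0.4 Δm) = 10^(−0.4 × -2.5) = 10^1.000 = 10.00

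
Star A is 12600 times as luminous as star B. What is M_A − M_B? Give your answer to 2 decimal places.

Pogson: ΔM = −2.5 log₁₀(ratio) = −2.5 log₁₀(12600) = −2.5 × 4.1004 = -10.251
Star A is brighter, so it has the smaller magnitude: the difference is negative.

M_A − M_B ≈ -10.25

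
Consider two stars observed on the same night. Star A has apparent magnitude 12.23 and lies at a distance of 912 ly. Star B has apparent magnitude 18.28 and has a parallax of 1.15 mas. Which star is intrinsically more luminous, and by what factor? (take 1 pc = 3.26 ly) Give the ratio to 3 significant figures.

Star A is more luminous, by a factor of 27.2.

Star A: d = 912 ly / 3.26 = 279.8 pc
Star A: M = m − 5 log₁₀ d + 5 = 12.23 − 5·2.4468 + 5 = 4.996
Star B: p = 1.15 mas = 1.15×10^-3″ → d = 1/p = 869.6 pc
Star B: M = m − 5 log₁₀ d + 5 = 18.28 − 5·2.9393 + 5 = 8.583
ΔM = M_A − M_B = 4.996 − (8.583) = -3.587; smaller M is more luminous → Star A.
L ratio = 10^(0.4 |ΔM|) = 10^1.435 = 27.22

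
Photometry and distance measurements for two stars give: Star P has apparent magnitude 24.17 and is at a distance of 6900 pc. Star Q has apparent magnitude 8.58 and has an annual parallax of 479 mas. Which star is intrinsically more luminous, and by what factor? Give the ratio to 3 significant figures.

Star P is more luminous, by a factor of 6.34.

Star P: M = m − 5 log₁₀ d + 5 = 24.17 − 5·3.8388 + 5 = 9.976
Star Q: p = 479 mas = 0.479″ → d = 1/p = 2.088 pc
Star Q: M = m − 5 log₁₀ d + 5 = 8.58 − 5·0.3197 + 5 = 11.982
ΔM = M_P − M_Q = 9.976 − (11.982) = -2.006; smaller M is more luminous → Star P.
L ratio = 10^(0.4 |ΔM|) = 10^0.802 = 6.344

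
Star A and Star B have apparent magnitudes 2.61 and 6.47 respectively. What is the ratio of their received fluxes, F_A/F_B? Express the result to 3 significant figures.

F_A/F_B ≈ 35.0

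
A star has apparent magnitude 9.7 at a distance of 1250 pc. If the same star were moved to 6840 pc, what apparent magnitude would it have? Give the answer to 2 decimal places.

Flux ∝ 1/d², so Δm = 5 log₁₀(d₂/d₁) = 5 log₁₀(6840/1250) = 3.691
m₂ = m₁ + Δm = 9.7 + (3.691) = 13.391

m ≈ 13.39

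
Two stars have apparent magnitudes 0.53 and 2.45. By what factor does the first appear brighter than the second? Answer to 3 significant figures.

Δm = 0.53 − (2.45) = -1.92
Flux ratio = 10^(−0.4 Δm) = 10^(−0.4 × -1.92) = 10^0.768 = 5.861

5.86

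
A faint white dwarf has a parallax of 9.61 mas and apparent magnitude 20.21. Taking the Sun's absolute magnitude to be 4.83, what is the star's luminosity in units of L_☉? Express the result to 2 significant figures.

L/L_☉ ≈ 7.6×10^-5

d = 1/p = 1000/9.61 mas = 104.1 pc
M = m − 5 log₁₀ d + 5 = 20.21 − 5·2.0173 + 5 = 15.124
M − M_☉ = 15.124 − 4.83 = 10.294
L/L_☉ = 10^(−0.4 × 10.294) = 7.631×10^-5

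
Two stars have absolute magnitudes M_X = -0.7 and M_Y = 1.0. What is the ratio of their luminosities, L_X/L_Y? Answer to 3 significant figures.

L_X/L_Y ≈ 4.79

ΔM = M_X − M_Y = -1.7
L_X/L_Y = 10^(−0.4 ΔM) = 10^0.680 = 4.786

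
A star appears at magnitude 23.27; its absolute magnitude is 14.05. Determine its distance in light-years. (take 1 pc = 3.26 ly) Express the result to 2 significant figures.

μ = m − M = 9.220
m − M = 5 log₁₀ d − 5
log₁₀ d = (m − M)/5 + 1 = 2.8440
d = 10^2.8440 = 698.2 pc
= 2276 ly

d ≈ 2300 ly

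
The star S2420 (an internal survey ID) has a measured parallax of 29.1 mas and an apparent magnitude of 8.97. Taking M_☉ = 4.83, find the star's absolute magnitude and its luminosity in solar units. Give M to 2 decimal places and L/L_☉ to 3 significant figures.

M ≈ 6.29; L/L_☉ ≈ 0.261

d = 1/p = 1000/29.1 mas = 34.36 pc
M = m − 5 log₁₀ d + 5 = 8.97 − 5·1.5361 + 5 = 6.289
M − M_☉ = 6.289 − 4.83 = 1.459
L/L_☉ = 10^(−0.4 × 1.459) = 0.2607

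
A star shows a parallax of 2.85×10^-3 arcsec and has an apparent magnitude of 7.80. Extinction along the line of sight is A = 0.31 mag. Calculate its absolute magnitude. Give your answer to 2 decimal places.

M ≈ -0.24

d = 1/p = 1/2.85×10^-3″ = 350.9 pc
5 log₁₀(d/10 pc) = 5 log₁₀(350.9) − 5 = 7.726
M = m − 5 log₁₀(d/10) − A = 7.80 − 7.726 − 0.31 = -0.236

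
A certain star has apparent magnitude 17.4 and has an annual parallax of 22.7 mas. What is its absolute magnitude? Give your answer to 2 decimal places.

p = 22.7 mas = 0.0227″ → d = 1/p = 44.05 pc
5 log₁₀(d/10 pc) = 5 log₁₀(44.05) − 5 = 3.220
M = m − 5 log₁₀(d/10) = 17.4 − 3.220 = 14.180

M ≈ 14.18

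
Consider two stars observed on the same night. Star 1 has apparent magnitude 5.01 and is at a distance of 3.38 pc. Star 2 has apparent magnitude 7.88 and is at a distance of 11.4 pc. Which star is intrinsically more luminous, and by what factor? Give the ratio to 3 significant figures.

Star 1: M = m − 5 log₁₀ d + 5 = 5.01 − 5·0.5289 + 5 = 7.365
Star 2: M = m − 5 log₁₀ d + 5 = 7.88 − 5·1.0569 + 5 = 7.595
ΔM = M_1 − M_2 = 7.365 − (7.595) = -0.230; smaller M is more luminous → Star 1.
L ratio = 10^(0.4 |ΔM|) = 10^0.092 = 1.236

Star 1 is more luminous, by a factor of 1.24.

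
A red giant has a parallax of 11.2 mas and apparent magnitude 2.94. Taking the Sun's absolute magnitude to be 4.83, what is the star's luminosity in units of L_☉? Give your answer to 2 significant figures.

L/L_☉ ≈ 450

d = 1/p = 1000/11.2 mas = 89.29 pc
M = m − 5 log₁₀ d + 5 = 2.94 − 5·1.9508 + 5 = -1.814
M − M_☉ = -1.814 − 4.83 = -6.644
L/L_☉ = 10^(−0.4 × -6.644) = 454.5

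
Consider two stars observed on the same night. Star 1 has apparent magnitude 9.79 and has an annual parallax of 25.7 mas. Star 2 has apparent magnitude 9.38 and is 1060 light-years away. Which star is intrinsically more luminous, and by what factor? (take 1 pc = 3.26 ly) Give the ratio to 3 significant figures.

Star 2 is more luminous, by a factor of 102.

Star 1: p = 25.7 mas = 0.0257″ → d = 1/p = 38.91 pc
Star 1: M = m − 5 log₁₀ d + 5 = 9.79 − 5·1.5901 + 5 = 6.840
Star 2: d = 1060 ly / 3.26 = 325.2 pc
Star 2: M = m − 5 log₁₀ d + 5 = 9.38 − 5·2.5121 + 5 = 1.820
ΔM = M_1 − M_2 = 6.840 − (1.820) = 5.020; smaller M is more luminous → Star 2.
L ratio = 10^(0.4 |ΔM|) = 10^2.008 = 101.9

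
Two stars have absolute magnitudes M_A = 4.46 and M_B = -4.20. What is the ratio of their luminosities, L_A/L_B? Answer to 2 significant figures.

ΔM = M_A − M_B = 8.66
L_A/L_B = 10^(−0.4 ΔM) = 10^-3.464 = 3.436×10^-4

L_A/L_B ≈ 3.4×10^-4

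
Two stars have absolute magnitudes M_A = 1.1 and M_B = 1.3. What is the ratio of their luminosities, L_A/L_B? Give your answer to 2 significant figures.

L_A/L_B ≈ 1.2

ΔM = M_A − M_B = -0.2
L_A/L_B = 10^(−0.4 ΔM) = 10^0.080 = 1.202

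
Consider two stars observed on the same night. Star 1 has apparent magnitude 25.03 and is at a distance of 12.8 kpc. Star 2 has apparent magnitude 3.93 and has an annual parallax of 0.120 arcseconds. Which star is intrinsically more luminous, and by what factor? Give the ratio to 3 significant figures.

Star 1: d = 12.8 kpc = 12800 pc
Star 1: M = m − 5 log₁₀ d + 5 = 25.03 − 5·4.1072 + 5 = 9.494
Star 2: d = 1/p = 1/0.120″ = 8.333 pc
Star 2: M = m − 5 log₁₀ d + 5 = 3.93 − 5·0.9208 + 5 = 4.326
ΔM = M_1 − M_2 = 9.494 − (4.326) = 5.168; smaller M is more luminous → Star 2.
L ratio = 10^(0.4 |ΔM|) = 10^2.067 = 116.7

Star 2 is more luminous, by a factor of 117.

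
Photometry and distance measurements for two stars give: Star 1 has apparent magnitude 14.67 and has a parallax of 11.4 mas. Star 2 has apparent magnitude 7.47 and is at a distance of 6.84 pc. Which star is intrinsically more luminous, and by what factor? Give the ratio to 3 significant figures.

Star 1: p = 11.4 mas = 0.0114″ → d = 1/p = 87.72 pc
Star 1: M = m − 5 log₁₀ d + 5 = 14.67 − 5·1.9431 + 5 = 9.955
Star 2: M = m − 5 log₁₀ d + 5 = 7.47 − 5·0.8351 + 5 = 8.295
ΔM = M_1 − M_2 = 9.955 − (8.295) = 1.660; smaller M is more luminous → Star 2.
L ratio = 10^(0.4 |ΔM|) = 10^0.664 = 4.612

Star 2 is more luminous, by a factor of 4.61.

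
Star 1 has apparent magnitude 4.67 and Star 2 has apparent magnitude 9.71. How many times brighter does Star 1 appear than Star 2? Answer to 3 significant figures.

104

Magnitude difference = -5.04
Flux ratio = 10^(−0.4 Δm) = 10^(−0.4 × -5.04) = 10^2.016 = 103.8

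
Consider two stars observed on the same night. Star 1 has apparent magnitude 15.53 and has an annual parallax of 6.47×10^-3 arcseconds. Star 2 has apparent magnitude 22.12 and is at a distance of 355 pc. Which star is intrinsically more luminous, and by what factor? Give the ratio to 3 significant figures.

Star 1: d = 1/p = 1/6.47×10^-3″ = 154.6 pc
Star 1: M = m − 5 log₁₀ d + 5 = 15.53 − 5·2.1891 + 5 = 9.585
Star 2: M = m − 5 log₁₀ d + 5 = 22.12 − 5·2.5502 + 5 = 14.369
ΔM = M_1 − M_2 = 9.585 − (14.369) = -4.784; smaller M is more luminous → Star 1.
L ratio = 10^(0.4 |ΔM|) = 10^1.914 = 81.99

Star 1 is more luminous, by a factor of 82.0.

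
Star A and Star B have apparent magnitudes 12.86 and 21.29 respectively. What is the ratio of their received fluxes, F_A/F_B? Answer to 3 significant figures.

Magnitude difference = -8.43
Flux ratio = 10^(−0.4 Δm) = 10^(−0.4 × -8.43) = 10^3.372 = 2355

F_A/F_B ≈ 2360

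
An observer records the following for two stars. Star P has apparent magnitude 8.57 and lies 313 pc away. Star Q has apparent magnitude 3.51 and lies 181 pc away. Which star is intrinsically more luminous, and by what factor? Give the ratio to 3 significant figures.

Star Q is more luminous, by a factor of 35.3.

Star P: M = m − 5 log₁₀ d + 5 = 8.57 − 5·2.4955 + 5 = 1.092
Star Q: M = m − 5 log₁₀ d + 5 = 3.51 − 5·2.2577 + 5 = -2.778
ΔM = M_P − M_Q = 1.092 − (-2.778) = 3.871; smaller M is more luminous → Star Q.
L ratio = 10^(0.4 |ΔM|) = 10^1.548 = 35.34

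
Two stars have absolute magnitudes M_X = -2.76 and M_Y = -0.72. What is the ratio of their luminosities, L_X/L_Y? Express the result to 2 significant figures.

L_X/L_Y ≈ 6.5

ΔM = M_X − M_Y = -2.04
L_X/L_Y = 10^(−0.4 ΔM) = 10^0.816 = 6.546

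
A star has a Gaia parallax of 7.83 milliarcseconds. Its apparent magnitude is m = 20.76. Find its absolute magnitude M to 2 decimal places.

p = 7.83 mas = 7.83×10^-3″ → d = 1/p = 127.7 pc
5 log₁₀(d/10 pc) = 5 log₁₀(127.7) − 5 = 5.531
M = m − 5 log₁₀(d/10) = 20.76 − 5.531 = 15.229

M ≈ 15.23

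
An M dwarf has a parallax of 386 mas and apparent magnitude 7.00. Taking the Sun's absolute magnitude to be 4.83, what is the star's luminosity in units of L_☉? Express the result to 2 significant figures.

d = 1/p = 1000/386 mas = 2.591 pc
M = m − 5 log₁₀ d + 5 = 7.00 − 5·0.4134 + 5 = 9.933
M − M_☉ = 9.933 − 4.83 = 5.103
L/L_☉ = 10^(−0.4 × 5.103) = 9.095×10^-3

L/L_☉ ≈ 9.1×10^-3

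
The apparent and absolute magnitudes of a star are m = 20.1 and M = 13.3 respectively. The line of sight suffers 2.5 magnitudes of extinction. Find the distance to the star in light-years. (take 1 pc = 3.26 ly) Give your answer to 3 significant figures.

m − M = 5 log₁₀(d/10 pc) + A  ⇒  20.1 − (13.3) − 2.5 = 5 log₁₀(d/10)
4.300 = 5 log₁₀(d/10)
log₁₀ d = (m − M − A)/5 + 1 = 1.8600
d = 10^1.8600 = 72.44 pc
= 236.2 ly

d ≈ 236 ly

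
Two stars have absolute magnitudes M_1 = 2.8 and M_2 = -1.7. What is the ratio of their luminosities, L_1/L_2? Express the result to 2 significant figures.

L_1/L_2 ≈ 0.016

ΔM = M_1 − M_2 = 4.5
L_1/L_2 = 10^(−0.4 ΔM) = 10^-1.800 = 0.01585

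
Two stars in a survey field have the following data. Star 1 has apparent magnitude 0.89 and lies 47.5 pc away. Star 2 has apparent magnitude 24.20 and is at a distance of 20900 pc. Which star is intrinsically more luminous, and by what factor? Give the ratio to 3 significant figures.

Star 1: M = m − 5 log₁₀ d + 5 = 0.89 − 5·1.6767 + 5 = -2.493
Star 2: M = m − 5 log₁₀ d + 5 = 24.20 − 5·4.3201 + 5 = 7.599
ΔM = M_1 − M_2 = -2.493 − (7.599) = -10.093; smaller M is more luminous → Star 1.
L ratio = 10^(0.4 |ΔM|) = 10^4.037 = 10890

Star 1 is more luminous, by a factor of 10900.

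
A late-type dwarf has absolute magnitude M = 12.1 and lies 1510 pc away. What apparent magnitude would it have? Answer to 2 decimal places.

m ≈ 22.99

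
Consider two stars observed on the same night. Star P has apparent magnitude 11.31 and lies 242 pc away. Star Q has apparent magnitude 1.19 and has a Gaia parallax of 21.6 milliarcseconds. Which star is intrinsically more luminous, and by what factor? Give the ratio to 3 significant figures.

Star P: M = m − 5 log₁₀ d + 5 = 11.31 − 5·2.3838 + 5 = 4.391
Star Q: p = 21.6 mas = 0.0216″ → d = 1/p = 46.30 pc
Star Q: M = m − 5 log₁₀ d + 5 = 1.19 − 5·1.6655 + 5 = -2.138
ΔM = M_P − M_Q = 4.391 − (-2.138) = 6.529; smaller M is more luminous → Star Q.
L ratio = 10^(0.4 |ΔM|) = 10^2.611 = 408.8

Star Q is more luminous, by a factor of 409.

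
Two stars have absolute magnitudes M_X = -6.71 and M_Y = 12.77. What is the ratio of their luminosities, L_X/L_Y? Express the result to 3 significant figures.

L_X/L_Y ≈ 6.19×10^7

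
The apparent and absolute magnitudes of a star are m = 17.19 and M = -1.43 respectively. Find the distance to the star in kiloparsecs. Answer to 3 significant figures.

μ = m − M = 18.620
m − M = 5 log₁₀ d − 5
log₁₀ d = (m − M)/5 + 1 = 4.7240
d = 10^4.7240 = 52970 pc
= 52.97 kpc

d ≈ 53.0 kpc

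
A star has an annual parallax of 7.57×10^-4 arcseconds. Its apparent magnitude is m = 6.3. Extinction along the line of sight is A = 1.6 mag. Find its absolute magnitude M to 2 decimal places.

d = 1/p = 1/7.57×10^-4″ = 1321 pc
5 log₁₀(d/10 pc) = 5 log₁₀(1321) − 5 = 10.605
M = m − 5 log₁₀(d/10) − A = 6.3 − 10.605 − 1.6 = -5.905

M ≈ -5.90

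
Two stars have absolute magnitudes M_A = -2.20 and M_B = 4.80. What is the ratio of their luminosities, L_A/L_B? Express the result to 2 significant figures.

L_A/L_B ≈ 630

ΔM = M_A − M_B = -7.00
L_A/L_B = 10^(−0.4 ΔM) = 10^2.800 = 631.0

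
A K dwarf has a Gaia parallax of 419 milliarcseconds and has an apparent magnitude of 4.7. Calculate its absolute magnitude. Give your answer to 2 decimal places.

M ≈ 7.81

p = 419 mas = 0.419″ → d = 1/p = 2.387 pc
5 log₁₀(d/10 pc) = 5 log₁₀(2.387) − 5 = -3.111
M = m − 5 log₁₀(d/10) = 4.7 + 3.111 = 7.811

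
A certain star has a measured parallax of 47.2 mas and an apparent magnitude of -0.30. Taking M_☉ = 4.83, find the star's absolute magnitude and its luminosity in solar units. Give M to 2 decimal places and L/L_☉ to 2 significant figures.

d = 1/p = 1000/47.2 mas = 21.19 pc
M = m − 5 log₁₀ d + 5 = -0.30 − 5·1.3261 + 5 = -1.930
M − M_☉ = -1.930 − 4.83 = -6.760
L/L_☉ = 10^(−0.4 × -6.760) = 506.0

M ≈ -1.93; L/L_☉ ≈ 510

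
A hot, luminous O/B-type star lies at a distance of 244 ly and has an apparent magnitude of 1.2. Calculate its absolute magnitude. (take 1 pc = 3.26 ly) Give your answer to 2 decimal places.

M ≈ -3.17

d = 244 ly / 3.26 = 74.85 pc
5 log₁₀(d/10 pc) = 5 log₁₀(74.85) − 5 = 4.371
M = m − 5 log₁₀(d/10) = 1.2 − 4.371 = -3.171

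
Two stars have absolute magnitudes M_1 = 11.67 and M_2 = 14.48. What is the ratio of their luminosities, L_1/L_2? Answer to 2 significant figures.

ΔM = M_1 − M_2 = -2.81
L_1/L_2 = 10^(−0.4 ΔM) = 10^1.124 = 13.30

L_1/L_2 ≈ 13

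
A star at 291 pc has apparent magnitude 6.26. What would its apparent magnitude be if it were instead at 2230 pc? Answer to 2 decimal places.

m ≈ 10.68

Flux ∝ 1/d², so Δm = 5 log₁₀(d₂/d₁) = 5 log₁₀(2230/291) = 4.422
m₂ = m₁ + Δm = 6.26 + (4.422) = 10.682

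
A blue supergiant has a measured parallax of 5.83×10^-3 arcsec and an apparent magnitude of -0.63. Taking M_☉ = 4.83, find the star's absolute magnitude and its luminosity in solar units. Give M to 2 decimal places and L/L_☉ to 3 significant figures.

M ≈ -6.80; L/L_☉ ≈ 44900

d = 1/p = 1/5.83×10^-3″ = 171.5 pc
M = m − 5 log₁₀ d + 5 = -0.63 − 5·2.2343 + 5 = -6.802
M − M_☉ = -6.802 − 4.83 = -11.632
L/L_☉ = 10^(−0.4 × -11.632) = 44940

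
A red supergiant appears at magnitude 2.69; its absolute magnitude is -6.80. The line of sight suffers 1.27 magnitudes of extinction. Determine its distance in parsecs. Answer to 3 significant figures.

d ≈ 441 pc

m − M = 5 log₁₀(d/10 pc) + A  ⇒  2.69 − (-6.80) − 1.27 = 5 log₁₀(d/10)
8.220 = 5 log₁₀(d/10)
log₁₀ d = (m − M − A)/5 + 1 = 2.6440
d = 10^2.6440 = 440.6 pc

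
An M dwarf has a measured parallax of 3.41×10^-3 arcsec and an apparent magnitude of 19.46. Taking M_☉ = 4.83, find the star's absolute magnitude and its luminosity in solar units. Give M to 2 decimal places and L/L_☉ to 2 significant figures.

M ≈ 12.12; L/L_☉ ≈ 1.2×10^-3

d = 1/p = 1/3.41×10^-3″ = 293.3 pc
M = m − 5 log₁₀ d + 5 = 19.46 − 5·2.4672 + 5 = 12.124
M − M_☉ = 12.124 − 4.83 = 7.294
L/L_☉ = 10^(−0.4 × 7.294) = 1.209×10^-3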